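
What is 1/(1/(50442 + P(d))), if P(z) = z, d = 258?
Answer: 50700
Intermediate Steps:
1/(1/(50442 + P(d))) = 1/(1/(50442 + 258)) = 1/(1/50700) = 50700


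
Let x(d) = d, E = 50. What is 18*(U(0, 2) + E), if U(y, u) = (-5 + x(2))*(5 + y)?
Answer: 630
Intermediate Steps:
U(y, u) = -15 - 3*y (U(y, u) = (-5 + 2)*(5 + y) = -3*(5 + y) = -15 - 3*y)
18*(U(0, 2) + E) = 18*((-15 - 3*0) + 50) = 18*((-15 + 0) + 50) = 18*(-15 + 50) = 18*35 = 630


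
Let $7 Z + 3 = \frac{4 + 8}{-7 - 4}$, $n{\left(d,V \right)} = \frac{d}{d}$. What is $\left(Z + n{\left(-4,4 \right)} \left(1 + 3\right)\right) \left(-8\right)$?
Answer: $- \frac{2104}{77} \approx -27.325$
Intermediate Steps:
$n{\left(d,V \right)} = 1$
$Z = - \frac{45}{77}$ ($Z = - \frac{3}{7} + \frac{\left(4 + 8\right) \frac{1}{-7 - 4}}{7} = - \frac{3}{7} + \frac{12 \frac{1}{-11}}{7} = - \frac{3}{7} + \frac{12 \left(- \frac{1}{11}\right)}{7} = - \frac{3}{7} + \frac{1}{7} \left(- \frac{12}{11}\right) = - \frac{3}{7} - \frac{12}{77} = - \frac{45}{77} \approx -0.58442$)
$\left(Z + n{\left(-4,4 \right)} \left(1 + 3\right)\right) \left(-8\right) = \left(- \frac{45}{77} + 1 \left(1 + 3\right)\right) \left(-8\right) = \left(- \frac{45}{77} + 1 \cdot 4\right) \left(-8\right) = \left(- \frac{45}{77} + 4\right) \left(-8\right) = \frac{263}{77} \left(-8\right) = - \frac{2104}{77}$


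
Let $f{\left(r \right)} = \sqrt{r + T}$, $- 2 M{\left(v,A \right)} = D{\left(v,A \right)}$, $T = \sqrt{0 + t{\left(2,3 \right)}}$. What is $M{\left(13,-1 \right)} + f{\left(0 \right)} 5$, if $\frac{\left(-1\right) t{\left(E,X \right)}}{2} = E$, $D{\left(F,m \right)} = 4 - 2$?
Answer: $4 + 5 i \approx 4.0 + 5.0 i$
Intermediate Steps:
$D{\left(F,m \right)} = 2$ ($D{\left(F,m \right)} = 4 - 2 = 2$)
$t{\left(E,X \right)} = - 2 E$
$T = 2 i$ ($T = \sqrt{0 - 4} = \sqrt{-4} = 2 i \approx 2.0 i$)
$M{\left(v,A \right)} = -1$ ($M{\left(v,A \right)} = \left(- \frac{1}{2}\right) 2 = -1$)
$f{\left(r \right)} = \sqrt{r + 2 i}$
$M{\left(13,-1 \right)} + f{\left(0 \right)} 5 = -1 + \sqrt{0 + 2 i} 5 = -1 + \sqrt{2 i} 5 = -1 + \left(1 + i\right) 5 = -1 + \left(5 + 5 i\right) = 4 + 5 i$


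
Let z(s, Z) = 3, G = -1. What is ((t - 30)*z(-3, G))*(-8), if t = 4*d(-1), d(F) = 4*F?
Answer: 1104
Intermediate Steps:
t = -16 (t = 4*(4*(-1)) = 4*(-4) = -16)
((t - 30)*z(-3, G))*(-8) = ((-16 - 30)*3)*(-8) = -46*3*(-8) = -138*(-8) = 1104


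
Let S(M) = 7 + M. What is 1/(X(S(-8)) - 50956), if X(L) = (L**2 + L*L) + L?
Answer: -1/50955 ≈ -1.9625e-5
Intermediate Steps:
X(L) = L + 2*L**2 (X(L) = (L**2 + L**2) + L = 2*L**2 + L = L + 2*L**2)
1/(X(S(-8)) - 50956) = 1/((7 - 8)*(1 + 2*(7 - 8)) - 50956) = 1/(-(1 + 2*(-1)) - 50956) = 1/(-(1 - 2) - 50956) = 1/(-1*(-1) - 50956) = 1/(1 - 50956) = 1/(-50955) = -1/50955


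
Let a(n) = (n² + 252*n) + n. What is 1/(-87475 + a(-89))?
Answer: -1/102071 ≈ -9.7971e-6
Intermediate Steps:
a(n) = n² + 253*n
1/(-87475 + a(-89)) = 1/(-87475 - 89*(253 - 89)) = 1/(-87475 - 89*164) = 1/(-87475 - 14596) = 1/(-102071) = -1/102071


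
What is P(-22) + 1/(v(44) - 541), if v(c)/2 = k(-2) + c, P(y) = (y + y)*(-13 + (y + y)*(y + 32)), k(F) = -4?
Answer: 9188651/461 ≈ 19932.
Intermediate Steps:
P(y) = 2*y*(-13 + 2*y*(32 + y)) (P(y) = (2*y)*(-13 + (2*y)*(32 + y)) = (2*y)*(-13 + 2*y*(32 + y)) = 2*y*(-13 + 2*y*(32 + y)))
v(c) = -8 + 2*c (v(c) = 2*(-4 + c) = -8 + 2*c)
P(-22) + 1/(v(44) - 541) = 2*(-22)*(-13 + 2*(-22)² + 64*(-22)) + 1/((-8 + 2*44) - 541) = 2*(-22)*(-13 + 2*484 - 1408) + 1/((-8 + 88) - 541) = 2*(-22)*(-13 + 968 - 1408) + 1/(80 - 541) = 2*(-22)*(-453) + 1/(-461) = 19932 - 1/461 = 9188651/461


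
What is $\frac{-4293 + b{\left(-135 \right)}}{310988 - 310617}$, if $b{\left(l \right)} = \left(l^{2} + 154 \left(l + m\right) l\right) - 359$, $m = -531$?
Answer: $\frac{1979959}{53} \approx 37358.0$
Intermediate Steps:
$b{\left(l \right)} = -359 + l^{2} + l \left(-81774 + 154 l\right)$ ($b{\left(l \right)} = \left(l^{2} + 154 \left(l - 531\right) l\right) - 359 = \left(l^{2} + 154 \left(-531 + l\right) l\right) - 359 = \left(l^{2} + \left(-81774 + 154 l\right) l\right) - 359 = \left(l^{2} + l \left(-81774 + 154 l\right)\right) - 359 = -359 + l^{2} + l \left(-81774 + 154 l\right)$)
$\frac{-4293 + b{\left(-135 \right)}}{310988 - 310617} = \frac{-4293 - \left(-11039131 - 2824875\right)}{310988 - 310617} = \frac{-4293 + \left(-359 + 11039490 + 155 \cdot 18225\right)}{371} = \left(-4293 + \left(-359 + 11039490 + 2824875\right)\right) \frac{1}{371} = \left(-4293 + 13864006\right) \frac{1}{371} = 13859713 \cdot \frac{1}{371} = \frac{1979959}{53}$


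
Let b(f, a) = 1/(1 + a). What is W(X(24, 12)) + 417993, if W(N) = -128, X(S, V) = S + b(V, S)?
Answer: 417865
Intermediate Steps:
X(S, V) = S + 1/(1 + S)
W(X(24, 12)) + 417993 = -128 + 417993 = 417865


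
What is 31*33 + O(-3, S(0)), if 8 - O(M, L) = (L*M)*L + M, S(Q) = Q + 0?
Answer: 1034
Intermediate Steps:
S(Q) = Q
O(M, L) = 8 - M - M*L**2 (O(M, L) = 8 - ((L*M)*L + M) = 8 - (M*L**2 + M) = 8 - (M + M*L**2) = 8 + (-M - M*L**2) = 8 - M - M*L**2)
31*33 + O(-3, S(0)) = 31*33 + (8 - 1*(-3) - 1*(-3)*0**2) = 1023 + (8 + 3 - 1*(-3)*0) = 1023 + (8 + 3 + 0) = 1023 + 11 = 1034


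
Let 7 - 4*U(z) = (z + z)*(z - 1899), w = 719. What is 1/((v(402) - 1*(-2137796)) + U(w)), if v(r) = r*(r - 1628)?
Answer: 4/8276623 ≈ 4.8329e-7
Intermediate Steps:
v(r) = r*(-1628 + r)
U(z) = 7/4 - z*(-1899 + z)/2 (U(z) = 7/4 - (z + z)*(z - 1899)/4 = 7/4 - 2*z*(-1899 + z)/4 = 7/4 - z*(-1899 + z)/2)
1/((v(402) - 1*(-2137796)) + U(w)) = 1/((402*(-1628 + 402) - 1*(-2137796)) + (7/4 - 1/2*719**2 + (1899/2)*719)) = 1/((402*(-1226) + 2137796) + (7/4 - 1/2*516961 + 1365381/2)) = 1/((-492852 + 2137796) + (7/4 - 516961/2 + 1365381/2)) = 1/(1644944 + 1696847/4) = 1/(8276623/4) = 4/8276623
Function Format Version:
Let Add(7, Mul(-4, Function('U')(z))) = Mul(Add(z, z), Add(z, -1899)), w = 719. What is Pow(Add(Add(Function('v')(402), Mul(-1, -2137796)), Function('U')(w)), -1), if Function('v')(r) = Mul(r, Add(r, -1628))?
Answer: Rational(4, 8276623) ≈ 4.8329e-7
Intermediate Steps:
Function('v')(r) = Mul(r, Add(-1628, r))
Function('U')(z) = Add(Rational(7, 4), Mul(Rational(-1, 2), z, Add(-1899, z))) (Function('U')(z) = Add(Rational(7, 4), Mul(Rational(-1, 4), Mul(Add(z, z), Add(z, -1899)))) = Add(Rational(7, 4), Mul(Rational(-1, 4), Mul(Mul(2, z), Add(-1899, z)))) = Add(Rational(7, 4), Mul(Rational(-1, 4), Mul(2, z, Add(-1899, z)))) = Add(Rational(7, 4), Mul(Rational(-1, 2), z, Add(-1899, z))))
Pow(Add(Add(Function('v')(402), Mul(-1, -2137796)), Function('U')(w)), -1) = Pow(Add(Add(Mul(402, Add(-1628, 402)), Mul(-1, -2137796)), Add(Rational(7, 4), Mul(Rational(-1, 2), Pow(719, 2)), Mul(Rational(1899, 2), 719))), -1) = Pow(Add(Add(Mul(402, -1226), 2137796), Add(Rational(7, 4), Mul(Rational(-1, 2), 516961), Rational(1365381, 2))), -1) = Pow(Add(Add(-492852, 2137796), Add(Rational(7, 4), Rational(-516961, 2), Rational(1365381, 2))), -1) = Pow(Add(1644944, Rational(1696847, 4)), -1) = Pow(Rational(8276623, 4), -1) = Rational(4, 8276623)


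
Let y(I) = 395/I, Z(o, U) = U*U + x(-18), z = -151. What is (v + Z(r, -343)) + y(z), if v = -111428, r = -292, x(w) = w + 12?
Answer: 938070/151 ≈ 6212.4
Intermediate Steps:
x(w) = 12 + w
Z(o, U) = -6 + U² (Z(o, U) = U*U + (12 - 18) = U² - 6 = -6 + U²)
(v + Z(r, -343)) + y(z) = (-111428 + (-6 + (-343)²)) + 395/(-151) = (-111428 + (-6 + 117649)) + 395*(-1/151) = (-111428 + 117643) - 395/151 = 6215 - 395/151 = 938070/151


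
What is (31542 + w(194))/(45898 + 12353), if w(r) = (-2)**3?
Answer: 31534/58251 ≈ 0.54135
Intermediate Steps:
w(r) = -8
(31542 + w(194))/(45898 + 12353) = (31542 - 8)/(45898 + 12353) = 31534/58251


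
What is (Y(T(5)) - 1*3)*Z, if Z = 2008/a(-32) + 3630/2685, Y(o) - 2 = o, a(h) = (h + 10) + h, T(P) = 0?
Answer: 173182/4833 ≈ 35.833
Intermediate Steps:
a(h) = 10 + 2*h (a(h) = (10 + h) + h = 10 + 2*h)
Y(o) = 2 + o
Z = -173182/4833 (Z = 2008/(10 + 2*(-32)) + 3630/2685 = 2008/(10 - 64) + 3630*(1/2685) = 2008/(-54) + 242/179 = 2008*(-1/54) + 242/179 = -1004/27 + 242/179 = -173182/4833 ≈ -35.833)
(Y(T(5)) - 1*3)*Z = ((2 + 0) - 1*3)*(-173182/4833) = (2 - 3)*(-173182/4833) = -1*(-173182/4833) = 173182/4833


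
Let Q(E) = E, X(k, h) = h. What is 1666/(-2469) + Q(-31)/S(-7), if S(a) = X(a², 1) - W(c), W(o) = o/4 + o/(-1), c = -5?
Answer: 287830/27159 ≈ 10.598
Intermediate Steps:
W(o) = -3*o/4 (W(o) = o*(¼) + o*(-1) = o/4 - o = -3*o/4)
S(a) = -11/4 (S(a) = 1 - (-3)*(-5)/4 = 1 - 1*15/4 = 1 - 15/4 = -11/4)
1666/(-2469) + Q(-31)/S(-7) = 1666/(-2469) - 31/(-11/4) = 1666*(-1/2469) - 31*(-4/11) = -1666/2469 + 124/11 = 287830/27159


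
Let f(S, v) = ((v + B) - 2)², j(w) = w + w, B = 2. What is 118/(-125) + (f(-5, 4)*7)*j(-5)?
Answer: -140118/125 ≈ -1120.9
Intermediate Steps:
j(w) = 2*w
f(S, v) = v² (f(S, v) = ((v + 2) - 2)² = ((2 + v) - 2)² = v²)
118/(-125) + (f(-5, 4)*7)*j(-5) = 118/(-125) + (4²*7)*(2*(-5)) = 118*(-1/125) + (16*7)*(-10) = -118/125 + 112*(-10) = -118/125 - 1120 = -140118/125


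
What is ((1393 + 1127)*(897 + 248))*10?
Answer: 28854000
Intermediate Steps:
((1393 + 1127)*(897 + 248))*10 = (2520*1145)*10 = 2885400*10 = 28854000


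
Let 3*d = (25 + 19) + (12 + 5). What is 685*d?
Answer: 41785/3 ≈ 13928.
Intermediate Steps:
d = 61/3 (d = ((25 + 19) + (12 + 5))/3 = (44 + 17)/3 = (⅓)*61 = 61/3 ≈ 20.333)
685*d = 685*(61/3) = 41785/3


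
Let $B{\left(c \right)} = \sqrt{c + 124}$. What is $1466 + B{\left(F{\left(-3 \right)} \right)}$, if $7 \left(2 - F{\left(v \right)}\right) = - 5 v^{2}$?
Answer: $1466 + \frac{3 \sqrt{721}}{7} \approx 1477.5$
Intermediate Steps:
$F{\left(v \right)} = 2 + \frac{5 v^{2}}{7}$ ($F{\left(v \right)} = 2 - \frac{\left(-5\right) v^{2}}{7} = 2 + \frac{5 v^{2}}{7}$)
$B{\left(c \right)} = \sqrt{124 + c}$
$1466 + B{\left(F{\left(-3 \right)} \right)} = 1466 + \sqrt{124 + \left(2 + \frac{5 \left(-3\right)^{2}}{7}\right)} = 1466 + \sqrt{124 + \left(2 + \frac{5}{7} \cdot 9\right)} = 1466 + \sqrt{124 + \left(2 + \frac{45}{7}\right)} = 1466 + \sqrt{124 + \frac{59}{7}} = 1466 + \sqrt{\frac{927}{7}} = 1466 + \frac{3 \sqrt{721}}{7}$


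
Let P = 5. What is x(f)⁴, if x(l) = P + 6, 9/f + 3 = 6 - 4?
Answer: 14641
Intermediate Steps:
f = -9 (f = 9/(-3 + (6 - 4)) = 9/(-3 + 2) = 9/(-1) = 9*(-1) = -9)
x(l) = 11 (x(l) = 5 + 6 = 11)
x(f)⁴ = 11⁴ = 14641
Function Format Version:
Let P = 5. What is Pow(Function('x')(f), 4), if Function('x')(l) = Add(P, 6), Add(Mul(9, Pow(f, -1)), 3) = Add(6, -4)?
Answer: 14641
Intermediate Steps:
f = -9 (f = Mul(9, Pow(Add(-3, Add(6, -4)), -1)) = Mul(9, Pow(Add(-3, 2), -1)) = Mul(9, Pow(-1, -1)) = Mul(9, -1) = -9)
Function('x')(l) = 11 (Function('x')(l) = Add(5, 6) = 11)
Pow(Function('x')(f), 4) = Pow(11, 4) = 14641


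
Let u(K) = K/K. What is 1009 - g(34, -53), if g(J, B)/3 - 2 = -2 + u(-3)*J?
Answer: 907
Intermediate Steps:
u(K) = 1
g(J, B) = 3*J (g(J, B) = 6 + 3*(-2 + 1*J) = 6 + 3*(-2 + J) = 6 + (-6 + 3*J) = 3*J)
1009 - g(34, -53) = 1009 - 3*34 = 1009 - 1*102 = 1009 - 102 = 907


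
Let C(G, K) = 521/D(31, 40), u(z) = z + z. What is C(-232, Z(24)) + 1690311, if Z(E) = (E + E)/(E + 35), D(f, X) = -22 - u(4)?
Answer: 50708809/30 ≈ 1.6903e+6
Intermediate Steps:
u(z) = 2*z
D(f, X) = -30 (D(f, X) = -22 - 2*4 = -22 - 1*8 = -22 - 8 = -30)
Z(E) = 2*E/(35 + E) (Z(E) = (2*E)/(35 + E) = 2*E/(35 + E))
C(G, K) = -521/30 (C(G, K) = 521/(-30) = 521*(-1/30) = -521/30)
C(-232, Z(24)) + 1690311 = -521/30 + 1690311 = 50708809/30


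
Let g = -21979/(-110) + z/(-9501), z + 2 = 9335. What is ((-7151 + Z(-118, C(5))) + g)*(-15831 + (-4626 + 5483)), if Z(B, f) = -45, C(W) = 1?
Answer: 18250350409419/174185 ≈ 1.0478e+8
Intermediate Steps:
z = 9333 (z = -2 + 9335 = 9333)
g = 69265283/348370 (g = -21979/(-110) + 9333/(-9501) = -21979*(-1/110) + 9333*(-1/9501) = 21979/110 - 3111/3167 = 69265283/348370 ≈ 198.83)
((-7151 + Z(-118, C(5))) + g)*(-15831 + (-4626 + 5483)) = ((-7151 - 45) + 69265283/348370)*(-15831 + (-4626 + 5483)) = (-7196 + 69265283/348370)*(-15831 + 857) = -2437605237/348370*(-14974) = 18250350409419/174185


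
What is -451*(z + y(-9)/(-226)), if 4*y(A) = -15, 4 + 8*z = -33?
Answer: 939433/452 ≈ 2078.4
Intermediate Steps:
z = -37/8 (z = -½ + (⅛)*(-33) = -½ - 33/8 = -37/8 ≈ -4.6250)
y(A) = -15/4 (y(A) = (¼)*(-15) = -15/4)
-451*(z + y(-9)/(-226)) = -451*(-37/8 - 15/4/(-226)) = -451*(-37/8 - 15/4*(-1/226)) = -451*(-37/8 + 15/904) = -451*(-2083/452) = 939433/452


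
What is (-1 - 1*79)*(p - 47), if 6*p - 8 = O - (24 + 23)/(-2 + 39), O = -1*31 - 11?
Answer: 156520/37 ≈ 4230.3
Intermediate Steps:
O = -42 (O = -31 - 11 = -42)
p = -435/74 (p = 4/3 + (-42 - (24 + 23)/(-2 + 39))/6 = 4/3 + (-42 - 47/37)/6 = 4/3 + (1/6)*(-1601/37) = 4/3 - 1601/222 = -435/74 ≈ -5.8784)
(-1 - 1*79)*(p - 47) = (-1 - 1*79)*(-435/74 - 47) = (-1 - 79)*(-3913/74) = -80*(-3913/74) = 156520/37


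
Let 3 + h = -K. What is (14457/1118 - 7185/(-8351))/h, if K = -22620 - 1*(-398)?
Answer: 128763237/207445871542 ≈ 0.00062071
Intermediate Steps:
K = -22222 (K = -22620 + 398 = -22222)
h = 22219 (h = -3 - 1*(-22222) = -3 + 22222 = 22219)
(14457/1118 - 7185/(-8351))/h = (14457/1118 - 7185/(-8351))/22219 = (14457*(1/1118) - 7185*(-1/8351))*(1/22219) = (14457/1118 + 7185/8351)*(1/22219) = (128763237/9336418)*(1/22219) = 128763237/207445871542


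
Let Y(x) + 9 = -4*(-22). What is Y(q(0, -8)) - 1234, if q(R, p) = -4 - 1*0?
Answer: -1155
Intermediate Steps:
q(R, p) = -4 (q(R, p) = -4 + 0 = -4)
Y(x) = 79 (Y(x) = -9 - 4*(-22) = -9 + 88 = 79)
Y(q(0, -8)) - 1234 = 79 - 1234 = -1155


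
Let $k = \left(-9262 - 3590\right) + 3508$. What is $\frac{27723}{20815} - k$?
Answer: $\frac{194523083}{20815} \approx 9345.3$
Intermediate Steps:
$k = -9344$ ($k = -12852 + 3508 = -9344$)
$\frac{27723}{20815} - k = \frac{27723}{20815} - -9344 = 27723 \cdot \frac{1}{20815} + 9344 = \frac{27723}{20815} + 9344 = \frac{194523083}{20815}$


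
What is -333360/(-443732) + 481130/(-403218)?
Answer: -9884503085/22365091197 ≈ -0.44196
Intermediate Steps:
-333360/(-443732) + 481130/(-403218) = -333360*(-1/443732) + 481130*(-1/403218) = 83340/110933 - 240565/201609 = -9884503085/22365091197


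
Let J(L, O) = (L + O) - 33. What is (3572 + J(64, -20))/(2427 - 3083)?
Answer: -3583/656 ≈ -5.4619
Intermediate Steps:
J(L, O) = -33 + L + O
(3572 + J(64, -20))/(2427 - 3083) = (3572 + (-33 + 64 - 20))/(2427 - 3083) = (3572 + 11)/(-656) = 3583*(-1/656) = -3583/656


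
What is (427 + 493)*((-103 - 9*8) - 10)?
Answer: -170200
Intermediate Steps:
(427 + 493)*((-103 - 9*8) - 10) = 920*((-103 - 72) - 10) = 920*(-175 - 10) = 920*(-185) = -170200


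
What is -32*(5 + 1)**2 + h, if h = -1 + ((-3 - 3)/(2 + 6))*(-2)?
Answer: -2303/2 ≈ -1151.5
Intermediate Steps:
h = 1/2 (h = -1 - 6/8*(-2) = -1 - 6*1/8*(-2) = -1 - 3/4*(-2) = -1 + 3/2 = 1/2 ≈ 0.50000)
-32*(5 + 1)**2 + h = -32*(5 + 1)**2 + 1/2 = -32*6**2 + 1/2 = -32*36 + 1/2 = -1152 + 1/2 = -2303/2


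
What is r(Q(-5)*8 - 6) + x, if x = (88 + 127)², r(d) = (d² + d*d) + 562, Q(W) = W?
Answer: 51019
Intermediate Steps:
r(d) = 562 + 2*d² (r(d) = (d² + d²) + 562 = 2*d² + 562 = 562 + 2*d²)
x = 46225 (x = 215² = 46225)
r(Q(-5)*8 - 6) + x = (562 + 2*(-5*8 - 6)²) + 46225 = (562 + 2*(-40 - 6)²) + 46225 = (562 + 2*(-46)²) + 46225 = (562 + 2*2116) + 46225 = (562 + 4232) + 46225 = 4794 + 46225 = 51019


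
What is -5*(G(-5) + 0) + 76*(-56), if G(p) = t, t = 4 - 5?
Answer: -4251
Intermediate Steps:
t = -1
G(p) = -1
-5*(G(-5) + 0) + 76*(-56) = -5*(-1 + 0) + 76*(-56) = -5*(-1) - 4256 = 5 - 4256 = -4251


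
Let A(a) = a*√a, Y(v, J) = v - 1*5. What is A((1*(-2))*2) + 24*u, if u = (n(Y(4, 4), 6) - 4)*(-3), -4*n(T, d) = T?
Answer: 270 - 8*I ≈ 270.0 - 8.0*I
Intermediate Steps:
Y(v, J) = -5 + v (Y(v, J) = v - 5 = -5 + v)
A(a) = a^(3/2)
n(T, d) = -T/4
u = 45/4 (u = (-(-5 + 4)/4 - 4)*(-3) = (-¼*(-1) - 4)*(-3) = (¼ - 4)*(-3) = -15/4*(-3) = 45/4 ≈ 11.250)
A((1*(-2))*2) + 24*u = ((1*(-2))*2)^(3/2) + 24*(45/4) = (-2*2)^(3/2) + 270 = (-4)^(3/2) + 270 = -8*I + 270 = 270 - 8*I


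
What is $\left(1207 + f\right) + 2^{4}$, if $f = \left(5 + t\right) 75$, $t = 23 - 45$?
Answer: $-52$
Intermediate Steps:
$t = -22$
$f = -1275$ ($f = \left(5 - 22\right) 75 = \left(-17\right) 75 = -1275$)
$\left(1207 + f\right) + 2^{4} = \left(1207 - 1275\right) + 2^{4} = -68 + 16 = -52$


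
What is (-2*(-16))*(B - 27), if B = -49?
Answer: -2432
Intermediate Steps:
(-2*(-16))*(B - 27) = (-2*(-16))*(-49 - 27) = 32*(-76) = -2432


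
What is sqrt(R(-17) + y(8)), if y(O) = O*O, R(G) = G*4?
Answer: 2*I ≈ 2.0*I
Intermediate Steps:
R(G) = 4*G
y(O) = O**2
sqrt(R(-17) + y(8)) = sqrt(4*(-17) + 8**2) = sqrt(-68 + 64) = sqrt(-4) = 2*I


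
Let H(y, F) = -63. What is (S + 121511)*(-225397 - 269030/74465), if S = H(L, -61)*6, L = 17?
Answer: -406630317113491/14893 ≈ -2.7303e+10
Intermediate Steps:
S = -378 (S = -63*6 = -378)
(S + 121511)*(-225397 - 269030/74465) = (-378 + 121511)*(-225397 - 269030/74465) = 121133*(-225397 - 269030*1/74465) = 121133*(-225397 - 53806/14893) = 121133*(-3356891327/14893) = -406630317113491/14893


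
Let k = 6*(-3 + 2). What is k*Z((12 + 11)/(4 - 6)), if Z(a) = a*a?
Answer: -1587/2 ≈ -793.50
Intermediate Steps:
k = -6 (k = 6*(-1) = -6)
Z(a) = a²
k*Z((12 + 11)/(4 - 6)) = -6*(12 + 11)²/(4 - 6)² = -6*(23/(-2))² = -6*(23*(-½))² = -6*(-23/2)² = -6*529/4 = -1587/2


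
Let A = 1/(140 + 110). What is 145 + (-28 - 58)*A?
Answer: 18082/125 ≈ 144.66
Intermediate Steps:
A = 1/250 ≈ 0.0040000
145 + (-28 - 58)*A = 145 + (-28 - 58)*(1/250) = 145 - 86*1/250 = 145 - 43/125 = 18082/125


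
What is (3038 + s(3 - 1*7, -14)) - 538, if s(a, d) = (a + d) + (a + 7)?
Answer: 2485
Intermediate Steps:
s(a, d) = 7 + d + 2*a (s(a, d) = (a + d) + (7 + a) = 7 + d + 2*a)
(3038 + s(3 - 1*7, -14)) - 538 = (3038 + (7 - 14 + 2*(3 - 1*7))) - 538 = (3038 + (7 - 14 + 2*(3 - 7))) - 538 = (3038 + (7 - 14 + 2*(-4))) - 538 = (3038 + (7 - 14 - 8)) - 538 = (3038 - 15) - 538 = 3023 - 538 = 2485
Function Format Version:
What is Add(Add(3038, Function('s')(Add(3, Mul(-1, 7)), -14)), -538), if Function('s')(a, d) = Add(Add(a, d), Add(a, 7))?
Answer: 2485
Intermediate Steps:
Function('s')(a, d) = Add(7, d, Mul(2, a)) (Function('s')(a, d) = Add(Add(a, d), Add(7, a)) = Add(7, d, Mul(2, a)))
Add(Add(3038, Function('s')(Add(3, Mul(-1, 7)), -14)), -538) = Add(Add(3038, Add(7, -14, Mul(2, Add(3, Mul(-1, 7))))), -538) = Add(Add(3038, Add(7, -14, Mul(2, Add(3, -7)))), -538) = Add(Add(3038, Add(7, -14, Mul(2, -4))), -538) = Add(Add(3038, Add(7, -14, -8)), -538) = Add(Add(3038, -15), -538) = Add(3023, -538) = 2485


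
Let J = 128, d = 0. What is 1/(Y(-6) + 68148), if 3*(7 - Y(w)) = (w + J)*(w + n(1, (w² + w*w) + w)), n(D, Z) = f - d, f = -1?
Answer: 3/205319 ≈ 1.4611e-5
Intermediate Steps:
n(D, Z) = -1 (n(D, Z) = -1 - 1*0 = -1 + 0 = -1)
Y(w) = 7 - (-1 + w)*(128 + w)/3 (Y(w) = 7 - (w + 128)*(w - 1)/3 = 7 - (128 + w)*(-1 + w)/3 = 7 - (-1 + w)*(128 + w)/3)
1/(Y(-6) + 68148) = 1/((149/3 - 127/3*(-6) - ⅓*(-6)²) + 68148) = 1/((149/3 + 254 - ⅓*36) + 68148) = 1/((149/3 + 254 - 12) + 68148) = 1/(875/3 + 68148) = 1/(205319/3) = 3/205319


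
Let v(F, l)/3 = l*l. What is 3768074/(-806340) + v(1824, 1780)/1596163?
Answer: 824981333969/643525036710 ≈ 1.2820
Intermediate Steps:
v(F, l) = 3*l² (v(F, l) = 3*(l*l) = 3*l²)
3768074/(-806340) + v(1824, 1780)/1596163 = 3768074/(-806340) + (3*1780²)/1596163 = 3768074*(-1/806340) + (3*3168400)*(1/1596163) = -1884037/403170 + 9505200*(1/1596163) = -1884037/403170 + 9505200/1596163 = 824981333969/643525036710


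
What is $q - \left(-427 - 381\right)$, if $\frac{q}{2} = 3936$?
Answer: $8680$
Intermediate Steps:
$q = 7872$ ($q = 2 \cdot 3936 = 7872$)
$q - \left(-427 - 381\right) = 7872 - \left(-427 - 381\right) = 7872 - -808 = 7872 + 808 = 8680$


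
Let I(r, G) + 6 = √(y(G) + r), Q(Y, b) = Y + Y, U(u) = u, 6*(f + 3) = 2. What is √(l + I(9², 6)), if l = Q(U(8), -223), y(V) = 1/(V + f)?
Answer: √(1000 + 10*√8130)/10 ≈ 4.3608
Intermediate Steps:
f = -8/3 (f = -3 + (⅙)*2 = -3 + ⅓ = -8/3 ≈ -2.6667)
y(V) = 1/(-8/3 + V) (y(V) = 1/(V - 8/3) = 1/(-8/3 + V))
Q(Y, b) = 2*Y
l = 16 (l = 2*8 = 16)
I(r, G) = -6 + √(r + 3/(-8 + 3*G)) (I(r, G) = -6 + √(3/(-8 + 3*G) + r) = -6 + √(r + 3/(-8 + 3*G)))
√(l + I(9², 6)) = √(16 + (-6 + √((3 + 9²*(-8 + 3*6))/(-8 + 3*6)))) = √(16 + (-6 + √((3 + 81*(-8 + 18))/(-8 + 18)))) = √(16 + (-6 + √((3 + 81*10)/10))) = √(16 + (-6 + √((3 + 810)/10))) = √(16 + (-6 + √((⅒)*813))) = √(16 + (-6 + √(813/10))) = √(16 + (-6 + √8130/10)) = √(10 + √8130/10)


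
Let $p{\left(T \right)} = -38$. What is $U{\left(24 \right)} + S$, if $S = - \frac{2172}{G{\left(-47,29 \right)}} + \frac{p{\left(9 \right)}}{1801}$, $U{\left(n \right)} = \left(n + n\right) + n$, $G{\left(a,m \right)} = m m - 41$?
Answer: $\frac{24948857}{360200} \approx 69.264$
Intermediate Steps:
$G{\left(a,m \right)} = -41 + m^{2}$ ($G{\left(a,m \right)} = m^{2} - 41 = -41 + m^{2}$)
$U{\left(n \right)} = 3 n$ ($U{\left(n \right)} = 2 n + n = 3 n$)
$S = - \frac{985543}{360200}$ ($S = - \frac{2172}{-41 + 29^{2}} - \frac{38}{1801} = - \frac{2172}{-41 + 841} - \frac{38}{1801} = - \frac{2172}{800} - \frac{38}{1801} = \left(-2172\right) \frac{1}{800} - \frac{38}{1801} = - \frac{543}{200} - \frac{38}{1801} = - \frac{985543}{360200} \approx -2.7361$)
$U{\left(24 \right)} + S = 3 \cdot 24 - \frac{985543}{360200} = 72 - \frac{985543}{360200} = \frac{24948857}{360200}$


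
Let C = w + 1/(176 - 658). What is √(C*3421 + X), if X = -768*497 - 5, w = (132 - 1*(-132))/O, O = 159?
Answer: I*√245395129492958/25546 ≈ 613.21*I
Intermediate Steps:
w = 88/53 (w = (132 - 1*(-132))/159 = (132 + 132)*(1/159) = 264*(1/159) = 88/53 ≈ 1.6604)
C = 42363/25546 (C = 88/53 + 1/(176 - 658) = 88/53 + 1/(-482) = 88/53 - 1/482 = 42363/25546 ≈ 1.6583)
X = -381701 (X = -381696 - 5 = -381701)
√(C*3421 + X) = √((42363/25546)*3421 - 381701) = √(144923823/25546 - 381701) = √(-9606009923/25546) = I*√245395129492958/25546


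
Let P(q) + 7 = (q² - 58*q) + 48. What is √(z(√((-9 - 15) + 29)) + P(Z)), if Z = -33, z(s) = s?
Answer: √(3044 + √5) ≈ 55.193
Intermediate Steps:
P(q) = 41 + q² - 58*q (P(q) = -7 + ((q² - 58*q) + 48) = -7 + (48 + q² - 58*q) = 41 + q² - 58*q)
√(z(√((-9 - 15) + 29)) + P(Z)) = √(√((-9 - 15) + 29) + (41 + (-33)² - 58*(-33))) = √(√(-24 + 29) + (41 + 1089 + 1914)) = √(√5 + 3044) = √(3044 + √5)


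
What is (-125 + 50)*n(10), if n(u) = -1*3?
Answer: 225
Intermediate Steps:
n(u) = -3
(-125 + 50)*n(10) = (-125 + 50)*(-3) = -75*(-3) = 225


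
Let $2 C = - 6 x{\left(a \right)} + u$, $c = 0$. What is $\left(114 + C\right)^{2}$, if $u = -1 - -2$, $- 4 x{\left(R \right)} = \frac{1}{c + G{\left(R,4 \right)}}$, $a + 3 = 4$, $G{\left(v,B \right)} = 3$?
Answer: $\frac{210681}{16} \approx 13168.0$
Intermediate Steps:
$a = 1$ ($a = -3 + 4 = 1$)
$x{\left(R \right)} = - \frac{1}{12}$ ($x{\left(R \right)} = - \frac{1}{4 \left(0 + 3\right)} = - \frac{1}{4 \cdot 3} = \left(- \frac{1}{4}\right) \frac{1}{3} = - \frac{1}{12}$)
$u = 1$ ($u = -1 + 2 = 1$)
$C = \frac{3}{4}$ ($C = \frac{\left(-6\right) \left(- \frac{1}{12}\right) + 1}{2} = \frac{\frac{1}{2} + 1}{2} = \frac{1}{2} \cdot \frac{3}{2} = \frac{3}{4} \approx 0.75$)
$\left(114 + C\right)^{2} = \left(114 + \frac{3}{4}\right)^{2} = \left(\frac{459}{4}\right)^{2} = \frac{210681}{16}$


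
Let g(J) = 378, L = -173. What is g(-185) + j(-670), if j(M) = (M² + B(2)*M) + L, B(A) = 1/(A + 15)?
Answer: 7634115/17 ≈ 4.4907e+5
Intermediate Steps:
B(A) = 1/(15 + A)
j(M) = -173 + M² + M/17 (j(M) = (M² + M/(15 + 2)) - 173 = (M² + M/17) - 173 = -173 + M² + M/17)
g(-185) + j(-670) = 378 + (-173 + (-670)² + (1/17)*(-670)) = 378 + (-173 + 448900 - 670/17) = 378 + 7627689/17 = 7634115/17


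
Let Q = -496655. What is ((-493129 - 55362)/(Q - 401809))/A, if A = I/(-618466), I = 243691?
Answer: -169611517403/109473795312 ≈ -1.5493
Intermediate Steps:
A = -243691/618466 (A = 243691/(-618466) = 243691*(-1/618466) = -243691/618466 ≈ -0.39402)
((-493129 - 55362)/(Q - 401809))/A = ((-493129 - 55362)/(-496655 - 401809))/(-243691/618466) = -548491/(-898464)*(-618466/243691) = -548491*(-1/898464)*(-618466/243691) = (548491/898464)*(-618466/243691) = -169611517403/109473795312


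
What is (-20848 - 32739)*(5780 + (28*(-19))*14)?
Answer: 89383116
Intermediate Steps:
(-20848 - 32739)*(5780 + (28*(-19))*14) = -53587*(5780 - 532*14) = -53587*(5780 - 7448) = -53587*(-1668) = 89383116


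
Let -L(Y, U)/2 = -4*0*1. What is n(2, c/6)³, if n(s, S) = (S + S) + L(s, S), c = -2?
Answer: -8/27 ≈ -0.29630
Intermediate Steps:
L(Y, U) = 0 (L(Y, U) = -2*(-4*0) = -0 = -2*0 = 0)
n(s, S) = 2*S (n(s, S) = (S + S) + 0 = 2*S + 0 = 2*S)
n(2, c/6)³ = (2*(-2/6))³ = (2*(-2*⅙))³ = (2*(-⅓))³ = (-⅔)³ = -8/27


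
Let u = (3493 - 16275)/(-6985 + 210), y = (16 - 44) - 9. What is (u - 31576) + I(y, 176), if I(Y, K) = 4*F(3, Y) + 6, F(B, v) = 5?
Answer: -213738468/6775 ≈ -31548.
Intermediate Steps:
y = -37 (y = -28 - 9 = -37)
I(Y, K) = 26 (I(Y, K) = 4*5 + 6 = 20 + 6 = 26)
u = 12782/6775 (u = -12782/(-6775) = -12782*(-1/6775) = 12782/6775 ≈ 1.8866)
(u - 31576) + I(y, 176) = (12782/6775 - 31576) + 26 = -213914618/6775 + 26 = -213738468/6775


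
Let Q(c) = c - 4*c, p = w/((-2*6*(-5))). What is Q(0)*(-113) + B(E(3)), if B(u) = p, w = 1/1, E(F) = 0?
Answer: 1/60 ≈ 0.016667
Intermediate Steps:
w = 1
p = 1/60 (p = 1/(-2*6*(-5)) = 1/(-12*(-5)) = 1/60 ≈ 0.016667)
B(u) = 1/60
Q(c) = -3*c
Q(0)*(-113) + B(E(3)) = -3*0*(-113) + 1/60 = 0*(-113) + 1/60 = 0 + 1/60 = 1/60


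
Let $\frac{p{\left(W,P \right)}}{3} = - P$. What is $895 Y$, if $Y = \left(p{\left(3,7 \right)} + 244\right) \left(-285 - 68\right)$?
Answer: $-70453505$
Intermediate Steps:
$p{\left(W,P \right)} = - 3 P$ ($p{\left(W,P \right)} = 3 \left(- P\right) = - 3 P$)
$Y = -78719$ ($Y = \left(\left(-3\right) 7 + 244\right) \left(-285 - 68\right) = \left(-21 + 244\right) \left(-353\right) = 223 \left(-353\right) = -78719$)
$895 Y = 895 \left(-78719\right) = -70453505$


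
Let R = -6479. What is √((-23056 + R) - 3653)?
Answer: 2*I*√8297 ≈ 182.18*I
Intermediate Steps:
√((-23056 + R) - 3653) = √((-23056 - 6479) - 3653) = √(-29535 - 3653) = √(-33188) = 2*I*√8297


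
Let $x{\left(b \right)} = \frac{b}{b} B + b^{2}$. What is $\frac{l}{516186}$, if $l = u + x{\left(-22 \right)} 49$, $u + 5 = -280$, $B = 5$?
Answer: $\frac{3946}{86031} \approx 0.045867$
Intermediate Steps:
$u = -285$ ($u = -5 - 280 = -285$)
$x{\left(b \right)} = 5 + b^{2}$ ($x{\left(b \right)} = \frac{b}{b} 5 + b^{2} = 1 \cdot 5 + b^{2} = 5 + b^{2}$)
$l = 23676$ ($l = -285 + \left(5 + \left(-22\right)^{2}\right) 49 = -285 + \left(5 + 484\right) 49 = -285 + 489 \cdot 49 = -285 + 23961 = 23676$)
$\frac{l}{516186} = \frac{23676}{516186} = 23676 \cdot \frac{1}{516186} = \frac{3946}{86031}$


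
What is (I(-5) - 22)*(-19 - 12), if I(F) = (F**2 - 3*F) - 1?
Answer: -527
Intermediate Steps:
I(F) = -1 + F**2 - 3*F
(I(-5) - 22)*(-19 - 12) = ((-1 + (-5)**2 - 3*(-5)) - 22)*(-19 - 12) = ((-1 + 25 + 15) - 22)*(-31) = (39 - 22)*(-31) = 17*(-31) = -527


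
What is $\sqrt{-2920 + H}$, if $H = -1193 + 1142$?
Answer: $i \sqrt{2971} \approx 54.507 i$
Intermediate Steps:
$H = -51$
$\sqrt{-2920 + H} = \sqrt{-2920 - 51} = \sqrt{-2971} = i \sqrt{2971}$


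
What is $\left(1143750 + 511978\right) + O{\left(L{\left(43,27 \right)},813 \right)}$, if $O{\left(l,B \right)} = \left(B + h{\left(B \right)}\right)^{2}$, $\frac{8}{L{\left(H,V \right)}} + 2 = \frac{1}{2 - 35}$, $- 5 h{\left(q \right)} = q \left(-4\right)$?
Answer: $\frac{94931689}{25} \approx 3.7973 \cdot 10^{6}$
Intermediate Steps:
$h{\left(q \right)} = \frac{4 q}{5}$ ($h{\left(q \right)} = - \frac{q \left(-4\right)}{5} = - \frac{\left(-4\right) q}{5} = \frac{4 q}{5}$)
$L{\left(H,V \right)} = - \frac{264}{67}$ ($L{\left(H,V \right)} = \frac{8}{-2 + \frac{1}{2 - 35}} = \frac{8}{-2 + \frac{1}{-33}} = \frac{8}{-2 - \frac{1}{33}} = \frac{8}{- \frac{67}{33}} = 8 \left(- \frac{33}{67}\right) = - \frac{264}{67}$)
$O{\left(l,B \right)} = \frac{81 B^{2}}{25}$ ($O{\left(l,B \right)} = \left(B + \frac{4 B}{5}\right)^{2} = \left(\frac{9 B}{5}\right)^{2} = \frac{81 B^{2}}{25}$)
$\left(1143750 + 511978\right) + O{\left(L{\left(43,27 \right)},813 \right)} = \left(1143750 + 511978\right) + \frac{81 \cdot 813^{2}}{25} = 1655728 + \frac{81}{25} \cdot 660969 = 1655728 + \frac{53538489}{25} = \frac{94931689}{25}$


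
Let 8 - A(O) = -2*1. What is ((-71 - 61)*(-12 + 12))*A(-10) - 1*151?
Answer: -151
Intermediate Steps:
A(O) = 10 (A(O) = 8 - (-2) = 8 - 1*(-2) = 8 + 2 = 10)
((-71 - 61)*(-12 + 12))*A(-10) - 1*151 = ((-71 - 61)*(-12 + 12))*10 - 1*151 = -132*0*10 - 151 = 0*10 - 151 = 0 - 151 = -151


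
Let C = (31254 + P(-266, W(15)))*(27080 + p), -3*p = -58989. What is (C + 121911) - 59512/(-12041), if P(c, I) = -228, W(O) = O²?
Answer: 17463907986901/12041 ≈ 1.4504e+9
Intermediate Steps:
p = 19663 (p = -⅓*(-58989) = 19663)
C = 1450248318 (C = (31254 - 228)*(27080 + 19663) = 31026*46743 = 1450248318)
(C + 121911) - 59512/(-12041) = (1450248318 + 121911) - 59512/(-12041) = 1450370229 - 59512*(-1)/12041 = 1450370229 - 1*(-59512/12041) = 1450370229 + 59512/12041 = 17463907986901/12041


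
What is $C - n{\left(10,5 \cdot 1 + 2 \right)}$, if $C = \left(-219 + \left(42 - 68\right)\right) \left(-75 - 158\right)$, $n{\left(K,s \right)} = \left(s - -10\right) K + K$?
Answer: $56905$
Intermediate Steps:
$n{\left(K,s \right)} = K + K \left(10 + s\right)$ ($n{\left(K,s \right)} = \left(s + 10\right) K + K = \left(10 + s\right) K + K = K \left(10 + s\right) + K = K + K \left(10 + s\right)$)
$C = 57085$ ($C = \left(-219 - 26\right) \left(-233\right) = \left(-245\right) \left(-233\right) = 57085$)
$C - n{\left(10,5 \cdot 1 + 2 \right)} = 57085 - 10 \left(11 + \left(5 \cdot 1 + 2\right)\right) = 57085 - 10 \left(11 + \left(5 + 2\right)\right) = 57085 - 10 \left(11 + 7\right) = 57085 - 10 \cdot 18 = 57085 - 180 = 56905$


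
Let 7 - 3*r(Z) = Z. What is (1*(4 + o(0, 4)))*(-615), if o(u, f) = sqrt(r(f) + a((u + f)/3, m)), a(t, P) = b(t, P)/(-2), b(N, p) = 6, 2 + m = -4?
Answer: -2460 - 615*I*sqrt(2) ≈ -2460.0 - 869.74*I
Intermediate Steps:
r(Z) = 7/3 - Z/3
m = -6 (m = -2 - 4 = -6)
a(t, P) = -3 (a(t, P) = 6/(-2) = 6*(-1/2) = -3)
o(u, f) = sqrt(-2/3 - f/3) (o(u, f) = sqrt((7/3 - f/3) - 3) = sqrt(-2/3 - f/3))
(1*(4 + o(0, 4)))*(-615) = (1*(4 + sqrt(-6 - 3*4)/3))*(-615) = (1*(4 + sqrt(-6 - 12)/3))*(-615) = (1*(4 + sqrt(-18)/3))*(-615) = (1*(4 + (3*I*sqrt(2))/3))*(-615) = (1*(4 + I*sqrt(2)))*(-615) = (4 + I*sqrt(2))*(-615) = -2460 - 615*I*sqrt(2)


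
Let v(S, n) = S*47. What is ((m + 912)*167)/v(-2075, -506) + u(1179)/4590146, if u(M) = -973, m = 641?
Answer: -1190553847071/447653988650 ≈ -2.6595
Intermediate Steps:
v(S, n) = 47*S
((m + 912)*167)/v(-2075, -506) + u(1179)/4590146 = ((641 + 912)*167)/((47*(-2075))) - 973/4590146 = (1553*167)/(-97525) - 973*1/4590146 = 259351*(-1/97525) - 973/4590146 = -259351/97525 - 973/4590146 = -1190553847071/447653988650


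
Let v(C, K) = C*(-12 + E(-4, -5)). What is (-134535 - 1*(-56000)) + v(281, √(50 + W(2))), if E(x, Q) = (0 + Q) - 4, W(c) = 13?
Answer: -84436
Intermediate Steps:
E(x, Q) = -4 + Q (E(x, Q) = Q - 4 = -4 + Q)
v(C, K) = -21*C (v(C, K) = C*(-12 + (-4 - 5)) = C*(-12 - 9) = C*(-21) = -21*C)
(-134535 - 1*(-56000)) + v(281, √(50 + W(2))) = (-134535 - 1*(-56000)) - 21*281 = (-134535 + 56000) - 5901 = -78535 - 5901 = -84436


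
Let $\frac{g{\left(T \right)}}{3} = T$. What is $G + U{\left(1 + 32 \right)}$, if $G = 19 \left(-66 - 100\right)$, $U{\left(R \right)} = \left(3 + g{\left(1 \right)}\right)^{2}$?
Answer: $-3118$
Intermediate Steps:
$g{\left(T \right)} = 3 T$
$U{\left(R \right)} = 36$ ($U{\left(R \right)} = \left(3 + 3 \cdot 1\right)^{2} = \left(3 + 3\right)^{2} = 6^{2} = 36$)
$G = -3154$ ($G = 19 \left(-166\right) = -3154$)
$G + U{\left(1 + 32 \right)} = -3154 + 36 = -3118$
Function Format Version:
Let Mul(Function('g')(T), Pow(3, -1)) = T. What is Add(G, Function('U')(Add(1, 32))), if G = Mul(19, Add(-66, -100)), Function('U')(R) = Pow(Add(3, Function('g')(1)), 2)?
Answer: -3118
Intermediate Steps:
Function('g')(T) = Mul(3, T)
Function('U')(R) = 36 (Function('U')(R) = Pow(Add(3, Mul(3, 1)), 2) = Pow(Add(3, 3), 2) = Pow(6, 2) = 36)
G = -3154 (G = Mul(19, -166) = -3154)
Add(G, Function('U')(Add(1, 32))) = Add(-3154, 36) = -3118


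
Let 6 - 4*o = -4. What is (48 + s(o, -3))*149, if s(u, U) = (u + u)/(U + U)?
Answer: 42167/6 ≈ 7027.8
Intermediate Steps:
o = 5/2 (o = 3/2 - ¼*(-4) = 3/2 + 1 = 5/2 ≈ 2.5000)
s(u, U) = u/U (s(u, U) = (2*u)/((2*U)) = (2*u)*(1/(2*U)) = u/U)
(48 + s(o, -3))*149 = (48 + (5/2)/(-3))*149 = (48 + (5/2)*(-⅓))*149 = (48 - ⅚)*149 = (283/6)*149 = 42167/6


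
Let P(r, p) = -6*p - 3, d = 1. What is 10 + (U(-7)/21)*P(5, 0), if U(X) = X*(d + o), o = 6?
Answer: 17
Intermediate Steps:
P(r, p) = -3 - 6*p
U(X) = 7*X (U(X) = X*(1 + 6) = X*7 = 7*X)
10 + (U(-7)/21)*P(5, 0) = 10 + ((7*(-7))/21)*(-3 - 6*0) = 10 + (-49*1/21)*(-3 + 0) = 10 - 7/3*(-3) = 10 + 7 = 17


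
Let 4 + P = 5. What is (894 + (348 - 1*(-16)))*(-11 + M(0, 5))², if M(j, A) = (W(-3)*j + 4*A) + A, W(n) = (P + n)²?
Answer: 246568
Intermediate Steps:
P = 1 (P = -4 + 5 = 1)
W(n) = (1 + n)²
M(j, A) = 4*j + 5*A (M(j, A) = ((1 - 3)²*j + 4*A) + A = ((-2)²*j + 4*A) + A = (4*j + 4*A) + A = (4*A + 4*j) + A = 4*j + 5*A)
(894 + (348 - 1*(-16)))*(-11 + M(0, 5))² = (894 + (348 - 1*(-16)))*(-11 + (4*0 + 5*5))² = (894 + (348 + 16))*(-11 + (0 + 25))² = (894 + 364)*(-11 + 25)² = 1258*14² = 1258*196 = 246568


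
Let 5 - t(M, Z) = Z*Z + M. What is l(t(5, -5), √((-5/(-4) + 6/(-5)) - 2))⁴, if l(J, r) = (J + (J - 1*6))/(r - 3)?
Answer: 98344960000/(30 - I*√195)⁴ ≈ -14022.0 + 80813.0*I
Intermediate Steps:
t(M, Z) = 5 - M - Z² (t(M, Z) = 5 - (Z*Z + M) = 5 - (Z² + M) = 5 - (M + Z²) = 5 + (-M - Z²) = 5 - M - Z²)
l(J, r) = (-6 + 2*J)/(-3 + r) (l(J, r) = (J + (J - 6))/(-3 + r) = (J + (-6 + J))/(-3 + r) = (-6 + 2*J)/(-3 + r))
l(t(5, -5), √((-5/(-4) + 6/(-5)) - 2))⁴ = (2*(-3 + (5 - 1*5 - 1*(-5)²))/(-3 + √((-5/(-4) + 6/(-5)) - 2)))⁴ = (2*(-3 + (5 - 5 - 1*25))/(-3 + √((-5*(-¼) + 6*(-⅕)) - 2)))⁴ = (2*(-3 + (5 - 5 - 25))/(-3 + √((5/4 - 6/5) - 2)))⁴ = (2*(-3 - 25)/(-3 + √(1/20 - 2)))⁴ = (2*(-28)/(-3 + √(-39/20)))⁴ = (2*(-28)/(-3 + I*√195/10))⁴ = (-56/(-3 + I*√195/10))⁴ = 9834496/(-3 + I*√195/10)⁴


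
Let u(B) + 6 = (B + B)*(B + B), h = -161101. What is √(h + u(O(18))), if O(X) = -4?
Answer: I*√161043 ≈ 401.3*I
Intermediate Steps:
u(B) = -6 + 4*B² (u(B) = -6 + (B + B)*(B + B) = -6 + (2*B)*(2*B) = -6 + 4*B²)
√(h + u(O(18))) = √(-161101 + (-6 + 4*(-4)²)) = √(-161101 + (-6 + 4*16)) = √(-161101 + (-6 + 64)) = √(-161101 + 58) = √(-161043) = I*√161043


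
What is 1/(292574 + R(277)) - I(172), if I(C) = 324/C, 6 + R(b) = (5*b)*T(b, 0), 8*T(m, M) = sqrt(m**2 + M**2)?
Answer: -220658965/117140127 ≈ -1.8837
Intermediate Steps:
T(m, M) = sqrt(M**2 + m**2)/8 (T(m, M) = sqrt(m**2 + M**2)/8 = sqrt(M**2 + m**2)/8)
R(b) = -6 + 5*b*sqrt(b**2)/8 (R(b) = -6 + (5*b)*(sqrt(0**2 + b**2)/8) = -6 + (5*b)*(sqrt(0 + b**2)/8) = -6 + (5*b)*(sqrt(b**2)/8) = -6 + 5*b*sqrt(b**2)/8)
1/(292574 + R(277)) - I(172) = 1/(292574 + (-6 + (5/8)*277*sqrt(277**2))) - 324/172 = 1/(292574 + (-6 + (5/8)*277*sqrt(76729))) - 324/172 = 1/(292574 + (-6 + (5/8)*277*277)) - 1*81/43 = 1/(292574 + (-6 + 383645/8)) - 81/43 = 1/(292574 + 383597/8) - 81/43 = 1/(2724189/8) - 81/43 = 8/2724189 - 81/43 = -220658965/117140127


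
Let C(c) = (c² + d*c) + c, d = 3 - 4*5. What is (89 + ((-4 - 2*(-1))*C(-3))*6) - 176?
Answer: -771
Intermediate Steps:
d = -17 (d = 3 - 20 = -17)
C(c) = c² - 16*c (C(c) = (c² - 17*c) + c = c² - 16*c)
(89 + ((-4 - 2*(-1))*C(-3))*6) - 176 = (89 + ((-4 - 2*(-1))*(-3*(-16 - 3)))*6) - 176 = (89 + ((-4 + 2)*(-3*(-19)))*6) - 176 = (89 - 2*57*6) - 176 = (89 - 114*6) - 176 = (89 - 684) - 176 = -595 - 176 = -771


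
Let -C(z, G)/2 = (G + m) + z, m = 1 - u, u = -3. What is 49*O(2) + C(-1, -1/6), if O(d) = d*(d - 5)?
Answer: -899/3 ≈ -299.67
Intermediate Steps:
m = 4 (m = 1 - 1*(-3) = 1 + 3 = 4)
O(d) = d*(-5 + d)
C(z, G) = -8 - 2*G - 2*z (C(z, G) = -2*((G + 4) + z) = -2*((4 + G) + z) = -2*(4 + G + z) = -8 - 2*G - 2*z)
49*O(2) + C(-1, -1/6) = 49*(2*(-5 + 2)) + (-8 - (-2)/6 - 2*(-1)) = 49*(2*(-3)) + (-8 - (-2)/6 + 2) = 49*(-6) + (-8 - 2*(-⅙) + 2) = -294 + (-8 + ⅓ + 2) = -294 - 17/3 = -899/3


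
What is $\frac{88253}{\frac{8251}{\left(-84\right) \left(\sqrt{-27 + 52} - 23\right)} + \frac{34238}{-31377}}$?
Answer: $\frac{1395633648024}{69041257} \approx 20215.0$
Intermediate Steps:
$\frac{88253}{\frac{8251}{\left(-84\right) \left(\sqrt{-27 + 52} - 23\right)} + \frac{34238}{-31377}} = \frac{88253}{\frac{8251}{\left(-84\right) \left(\sqrt{25} - 23\right)} + 34238 \left(- \frac{1}{31377}\right)} = \frac{88253}{\frac{8251}{\left(-84\right) \left(5 - 23\right)} - \frac{34238}{31377}} = \frac{88253}{\frac{8251}{\left(-84\right) \left(-18\right)} - \frac{34238}{31377}} = \frac{88253}{\frac{8251}{1512} - \frac{34238}{31377}} = \frac{88253}{\frac{69041257}{15814008}} = 88253 \cdot \frac{15814008}{69041257} = \frac{1395633648024}{69041257}$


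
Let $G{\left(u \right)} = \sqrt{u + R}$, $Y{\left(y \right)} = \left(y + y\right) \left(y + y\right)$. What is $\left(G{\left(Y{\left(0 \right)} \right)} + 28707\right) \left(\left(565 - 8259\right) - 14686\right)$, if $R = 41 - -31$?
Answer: $-642462660 - 134280 \sqrt{2} \approx -6.4265 \cdot 10^{8}$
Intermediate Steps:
$R = 72$ ($R = 41 + 31 = 72$)
$Y{\left(y \right)} = 4 y^{2}$ ($Y{\left(y \right)} = 2 y 2 y = 4 y^{2}$)
$G{\left(u \right)} = \sqrt{72 + u}$ ($G{\left(u \right)} = \sqrt{u + 72} = \sqrt{72 + u}$)
$\left(G{\left(Y{\left(0 \right)} \right)} + 28707\right) \left(\left(565 - 8259\right) - 14686\right) = \left(\sqrt{72 + 4 \cdot 0^{2}} + 28707\right) \left(\left(565 - 8259\right) - 14686\right) = \left(\sqrt{72 + 4 \cdot 0} + 28707\right) \left(\left(565 - 8259\right) - 14686\right) = \left(\sqrt{72 + 0} + 28707\right) \left(-7694 - 14686\right) = \left(\sqrt{72} + 28707\right) \left(-22380\right) = \left(6 \sqrt{2} + 28707\right) \left(-22380\right) = \left(28707 + 6 \sqrt{2}\right) \left(-22380\right) = -642462660 - 134280 \sqrt{2}$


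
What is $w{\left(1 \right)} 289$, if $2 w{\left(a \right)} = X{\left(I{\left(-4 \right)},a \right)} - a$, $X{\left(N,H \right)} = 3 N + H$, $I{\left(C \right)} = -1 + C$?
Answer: $- \frac{4335}{2} \approx -2167.5$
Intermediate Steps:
$X{\left(N,H \right)} = H + 3 N$
$w{\left(a \right)} = - \frac{15}{2}$ ($w{\left(a \right)} = \frac{\left(a + 3 \left(-1 - 4\right)\right) - a}{2} = \frac{\left(a + 3 \left(-5\right)\right) - a}{2} = \frac{\left(a - 15\right) - a}{2} = \frac{\left(-15 + a\right) - a}{2} = \frac{1}{2} \left(-15\right) = - \frac{15}{2}$)
$w{\left(1 \right)} 289 = \left(- \frac{15}{2}\right) 289 = - \frac{4335}{2}$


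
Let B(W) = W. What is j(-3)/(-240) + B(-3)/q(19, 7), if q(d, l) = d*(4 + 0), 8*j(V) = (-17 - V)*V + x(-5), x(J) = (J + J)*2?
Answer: -929/18240 ≈ -0.050932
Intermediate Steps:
x(J) = 4*J (x(J) = (2*J)*2 = 4*J)
j(V) = -5/2 + V*(-17 - V)/8 (j(V) = ((-17 - V)*V + 4*(-5))/8 = (V*(-17 - V) - 20)/8 = (-20 + V*(-17 - V))/8 = -5/2 + V*(-17 - V)/8)
q(d, l) = 4*d (q(d, l) = d*4 = 4*d)
j(-3)/(-240) + B(-3)/q(19, 7) = (-5/2 - 17/8*(-3) - ⅛*(-3)²)/(-240) - 3/(4*19) = (-5/2 + 51/8 - ⅛*9)*(-1/240) - 3/76 = (-5/2 + 51/8 - 9/8)*(-1/240) - 3*1/76 = (11/4)*(-1/240) - 3/76 = -11/960 - 3/76 = -929/18240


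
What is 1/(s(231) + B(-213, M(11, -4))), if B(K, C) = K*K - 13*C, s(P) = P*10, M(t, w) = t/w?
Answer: 4/190859 ≈ 2.0958e-5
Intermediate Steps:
s(P) = 10*P
B(K, C) = K**2 - 13*C
1/(s(231) + B(-213, M(11, -4))) = 1/(10*231 + ((-213)**2 - 143/(-4))) = 1/(2310 + (45369 - 143*(-1)/4)) = 1/(2310 + (45369 - 13*(-11/4))) = 1/(2310 + (45369 + 143/4)) = 1/(2310 + 181619/4) = 1/(190859/4) = 4/190859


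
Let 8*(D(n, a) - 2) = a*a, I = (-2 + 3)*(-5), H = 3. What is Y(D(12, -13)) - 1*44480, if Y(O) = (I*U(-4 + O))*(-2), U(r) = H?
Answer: -44450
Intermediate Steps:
U(r) = 3
I = -5 (I = 1*(-5) = -5)
D(n, a) = 2 + a**2/8 (D(n, a) = 2 + (a*a)/8 = 2 + a**2/8)
Y(O) = 30 (Y(O) = -5*3*(-2) = -15*(-2) = 30)
Y(D(12, -13)) - 1*44480 = 30 - 1*44480 = 30 - 44480 = -44450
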